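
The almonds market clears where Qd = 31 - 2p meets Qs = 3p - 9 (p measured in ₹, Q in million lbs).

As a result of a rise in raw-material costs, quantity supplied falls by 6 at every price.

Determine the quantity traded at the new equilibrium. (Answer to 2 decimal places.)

Before the shock: 31 - 2p = 3p - 9 ⇒ 40 = 5p ⇒ p = 8, Q = 15.
The shock moves the curves to Qd = 31 - 2p and Qs = 3p - 15.
Equate the new curves: 31 - 2p = 3p - 15, giving 46 = 5p, p = 9.2, Q = 12.6.

12.60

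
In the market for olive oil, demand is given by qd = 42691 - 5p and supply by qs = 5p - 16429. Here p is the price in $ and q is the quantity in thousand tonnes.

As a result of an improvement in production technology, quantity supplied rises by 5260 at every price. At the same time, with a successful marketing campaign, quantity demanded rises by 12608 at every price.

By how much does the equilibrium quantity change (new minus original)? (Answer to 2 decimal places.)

+8934.00

Initially, 42691 - 5p = 5p - 16429, so 59120 = 10p and p = 5912, q = 13131.
With the change applied: demand qd = 55299 - 5p, supply qs = 5p - 11169.
Setting them equal: 55299 - 5p = 5p - 11169 → 66468 = 10p, so p = 6646.8 and q = 22065.
Δq = 22065 − 13131 = +8934.00.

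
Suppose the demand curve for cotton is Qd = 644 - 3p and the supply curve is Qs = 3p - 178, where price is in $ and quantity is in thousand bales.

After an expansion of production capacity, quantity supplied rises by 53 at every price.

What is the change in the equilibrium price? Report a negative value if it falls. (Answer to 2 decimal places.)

-8.83

Original equilibrium: 644 - 3p = 3p - 178 gives 822 = 6p, so p = 137 and Q = 233.
With the change applied: demand Qd = 644 - 3p, supply Qs = 3p - 125.
Setting them equal: 644 - 3p = 3p - 125 → 769 = 6p, so p = 769/6 ≈ 128.1667 and Q = 259.5.
Δp = 128.1667 − 137 = -8.83.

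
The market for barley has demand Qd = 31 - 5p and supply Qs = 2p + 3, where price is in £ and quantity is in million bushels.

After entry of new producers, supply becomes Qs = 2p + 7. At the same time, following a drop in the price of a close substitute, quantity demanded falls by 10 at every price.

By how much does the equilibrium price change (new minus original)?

-2

Original equilibrium: 31 - 5p = 2p + 3 gives 28 = 7p, so p = 4 and Q = 11.
After the shift, demand is Qd = 21 - 5p and supply is Qs = 2p + 7.
Setting them equal: 21 - 5p = 2p + 7 → 14 = 7p, so p = 2 and Q = 11.
Δp = 2 − 4 = -2.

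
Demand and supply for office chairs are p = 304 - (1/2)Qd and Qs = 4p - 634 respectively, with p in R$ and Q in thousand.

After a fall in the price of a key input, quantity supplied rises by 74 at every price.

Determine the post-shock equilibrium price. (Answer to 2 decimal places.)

194.67

Original equilibrium: 608 - 2p = 4p - 634 gives 1242 = 6p, so p = 207 and Q = 194.
With the change applied: demand Qd = 608 - 2p, supply Qs = 4p - 560.
Clearing the new market: 608 - 2p = 4p - 560, so p = 584/3 ≈ 194.6667 and Q = 656/3 ≈ 218.6667.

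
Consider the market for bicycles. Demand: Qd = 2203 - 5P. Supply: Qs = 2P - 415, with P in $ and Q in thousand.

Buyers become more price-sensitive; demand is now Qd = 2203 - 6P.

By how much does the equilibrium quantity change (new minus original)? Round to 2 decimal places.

Before the shock: 2203 - 5P = 2P - 415 ⇒ 2618 = 7P ⇒ P = 374, Q = 333.
After the shift, demand is Qd = 2203 - 6P and supply is Qs = 2P - 415.
New equilibrium: 2203 - 6P = 2P - 415 ⇒ 2618 = 8P ⇒ P = 327.25, Q = 239.5.
ΔQ = 239.5 − 333 = -93.50.

-93.50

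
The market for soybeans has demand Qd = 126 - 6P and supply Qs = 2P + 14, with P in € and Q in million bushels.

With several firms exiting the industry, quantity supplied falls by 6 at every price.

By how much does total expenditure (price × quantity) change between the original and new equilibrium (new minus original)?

Initially, 126 - 6P = 2P + 14, so 112 = 8P and P = 14, Q = 42.
The shock moves the curves to Qd = 126 - 6P and Qs = 2P + 8.
Equate the new curves: 126 - 6P = 2P + 8, giving 118 = 8P, P = 14.75, Q = 37.5.
Expenditure moves from 14×42 = 588 to 14.75×37.5 = 553.125; change = -34.875.

-34.875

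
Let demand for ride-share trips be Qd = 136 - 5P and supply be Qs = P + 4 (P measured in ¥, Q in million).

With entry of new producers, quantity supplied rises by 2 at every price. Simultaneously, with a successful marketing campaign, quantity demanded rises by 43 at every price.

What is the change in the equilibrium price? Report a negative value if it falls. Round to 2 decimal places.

Initially, 136 - 5P = P + 4, so 132 = 6P and P = 22, Q = 26.
After the shift, demand is Qd = 179 - 5P and supply is Qs = P + 6.
New equilibrium: 179 - 5P = P + 6 ⇒ 173 = 6P ⇒ P = 173/6 ≈ 28.8333, Q = 209/6 ≈ 34.8333.
ΔP = 28.8333 − 22 = +6.83.

+6.83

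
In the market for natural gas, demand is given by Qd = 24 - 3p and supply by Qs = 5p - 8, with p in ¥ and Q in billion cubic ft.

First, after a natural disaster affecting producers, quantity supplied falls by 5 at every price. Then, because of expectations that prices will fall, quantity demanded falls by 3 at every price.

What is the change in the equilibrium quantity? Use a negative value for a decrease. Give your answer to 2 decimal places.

Original equilibrium: 24 - 3p = 5p - 8 gives 32 = 8p, so p = 4 and Q = 12.
After the shift, demand is Qd = 21 - 3p and supply is Qs = 5p - 13.
Setting them equal: 21 - 3p = 5p - 13 → 34 = 8p, so p = 4.25 and Q = 8.25.
ΔQ = 8.25 − 12 = -3.75.

-3.75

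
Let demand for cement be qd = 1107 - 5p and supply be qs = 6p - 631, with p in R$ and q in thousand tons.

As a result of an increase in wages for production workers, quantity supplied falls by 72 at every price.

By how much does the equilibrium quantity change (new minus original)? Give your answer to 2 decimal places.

-32.73

Original equilibrium: 1107 - 5p = 6p - 631 gives 1738 = 11p, so p = 158 and q = 317.
After the shift, demand is qd = 1107 - 5p and supply is qs = 6p - 703.
Clearing the new market: 1107 - 5p = 6p - 703, so p = 1810/11 ≈ 164.5455 and q = 3127/11 ≈ 284.2727.
Δq = 284.2727 − 317 = -32.73.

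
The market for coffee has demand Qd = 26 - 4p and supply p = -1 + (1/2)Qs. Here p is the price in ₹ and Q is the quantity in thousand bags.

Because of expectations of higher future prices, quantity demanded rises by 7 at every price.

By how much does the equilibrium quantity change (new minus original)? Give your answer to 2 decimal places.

+2.33

Initially, 26 - 4p = 2p + 2, so 24 = 6p and p = 4, Q = 10.
The new curves are Qd = 33 - 4p (demand) and Qs = 2p + 2 (supply).
Setting them equal: 33 - 4p = 2p + 2 → 31 = 6p, so p = 31/6 ≈ 5.1667 and Q = 37/3 ≈ 12.3333.
ΔQ = 12.3333 − 10 = +2.33.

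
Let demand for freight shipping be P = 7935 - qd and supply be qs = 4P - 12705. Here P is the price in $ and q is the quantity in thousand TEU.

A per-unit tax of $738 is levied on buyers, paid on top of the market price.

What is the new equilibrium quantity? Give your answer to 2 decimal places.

3216.60

Before the shock: 7935 - P = 4P - 12705 ⇒ 20640 = 5P ⇒ P = 4128, q = 3807.
Since buyers pay the price plus the tax, the effective demand curve becomes qd = 7197 - P.
Equate the new curves: 7197 - P = 4P - 12705, giving 19902 = 5P, P = 3980.4, q = 3216.6.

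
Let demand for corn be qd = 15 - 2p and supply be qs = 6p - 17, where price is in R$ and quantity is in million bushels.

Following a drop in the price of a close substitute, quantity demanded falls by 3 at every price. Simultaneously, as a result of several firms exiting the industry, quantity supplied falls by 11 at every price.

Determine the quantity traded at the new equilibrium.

Original equilibrium: 15 - 2p = 6p - 17 gives 32 = 8p, so p = 4 and q = 7.
With the change applied: demand qd = 12 - 2p, supply qs = 6p - 28.
Equate the new curves: 12 - 2p = 6p - 28, giving 40 = 8p, p = 5, q = 2.

2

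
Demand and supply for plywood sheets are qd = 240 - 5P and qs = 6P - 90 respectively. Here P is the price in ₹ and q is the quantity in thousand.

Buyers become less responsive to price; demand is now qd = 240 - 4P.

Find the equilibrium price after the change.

Before the shock: 240 - 5P = 6P - 90 ⇒ 330 = 11P ⇒ P = 30, q = 90.
After the shift, demand is qd = 240 - 4P and supply is qs = 6P - 90.
Setting them equal: 240 - 4P = 6P - 90 → 330 = 10P, so P = 33 and q = 108.

33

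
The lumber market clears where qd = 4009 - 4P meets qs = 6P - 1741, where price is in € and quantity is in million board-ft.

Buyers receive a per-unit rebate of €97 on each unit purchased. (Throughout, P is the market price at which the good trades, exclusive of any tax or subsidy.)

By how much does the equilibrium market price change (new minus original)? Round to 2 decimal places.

Original equilibrium: 4009 - 4P = 6P - 1741 gives 5750 = 10P, so P = 575 and q = 1709.
Since buyers' out-of-pocket price is the market price minus the rebate, the effective demand curve becomes qd = 4397 - 4P.
New equilibrium: 4397 - 4P = 6P - 1741 ⇒ 6138 = 10P ⇒ P = 613.8, q = 1941.8.
ΔP = 613.8 − 575 = +38.80.

+38.80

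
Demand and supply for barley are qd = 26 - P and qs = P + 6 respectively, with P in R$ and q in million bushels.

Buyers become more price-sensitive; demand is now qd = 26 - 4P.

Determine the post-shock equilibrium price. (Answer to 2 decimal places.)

4.00

Solve the original market: 26 - P = P + 6, hence P = 10 and q = 16.
With the change applied: demand qd = 26 - 4P, supply qs = P + 6.
Equate the new curves: 26 - 4P = P + 6, giving 20 = 5P, P = 4, q = 10.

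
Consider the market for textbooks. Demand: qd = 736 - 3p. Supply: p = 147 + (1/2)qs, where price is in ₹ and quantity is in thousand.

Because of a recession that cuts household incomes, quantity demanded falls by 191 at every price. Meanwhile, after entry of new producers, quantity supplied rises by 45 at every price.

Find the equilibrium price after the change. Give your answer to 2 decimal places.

158.80

Original equilibrium: 736 - 3p = 2p - 294 gives 1030 = 5p, so p = 206 and q = 118.
The shock moves the curves to qd = 545 - 3p and qs = 2p - 249.
New equilibrium: 545 - 3p = 2p - 249 ⇒ 794 = 5p ⇒ p = 158.8, q = 68.6.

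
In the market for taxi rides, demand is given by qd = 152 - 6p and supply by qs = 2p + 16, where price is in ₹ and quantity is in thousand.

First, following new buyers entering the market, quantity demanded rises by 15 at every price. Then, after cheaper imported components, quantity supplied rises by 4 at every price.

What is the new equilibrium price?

Initially, 152 - 6p = 2p + 16, so 136 = 8p and p = 17, q = 50.
With the change applied: demand qd = 167 - 6p, supply qs = 2p + 20.
Clearing the new market: 167 - 6p = 2p + 20, so p = 18.375 and q = 56.75.

18.375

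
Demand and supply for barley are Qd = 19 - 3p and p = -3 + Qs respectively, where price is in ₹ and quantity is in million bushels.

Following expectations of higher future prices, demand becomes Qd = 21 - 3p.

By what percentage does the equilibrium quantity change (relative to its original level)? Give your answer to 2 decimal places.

+7.14

Solve the original market: 19 - 3p = p + 3, hence p = 4 and Q = 7.
The new curves are Qd = 21 - 3p (demand) and Qs = p + 3 (supply).
Clearing the new market: 21 - 3p = p + 3, so p = 4.5 and Q = 7.5.
%ΔQ = (7.5 − 7) / 7 × 100 = +7.14%.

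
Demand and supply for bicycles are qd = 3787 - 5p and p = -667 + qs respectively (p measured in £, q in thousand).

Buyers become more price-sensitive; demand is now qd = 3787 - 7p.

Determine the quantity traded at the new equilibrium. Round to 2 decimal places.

Original equilibrium: 3787 - 5p = p + 667 gives 3120 = 6p, so p = 520 and q = 1187.
With the change applied: demand qd = 3787 - 7p, supply qs = p + 667.
Setting them equal: 3787 - 7p = p + 667 → 3120 = 8p, so p = 390 and q = 1057.

1057.00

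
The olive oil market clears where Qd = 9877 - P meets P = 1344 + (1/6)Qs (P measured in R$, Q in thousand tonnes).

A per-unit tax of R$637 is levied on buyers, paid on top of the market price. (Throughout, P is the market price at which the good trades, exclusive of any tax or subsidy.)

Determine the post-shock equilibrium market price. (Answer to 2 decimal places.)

2472.00

Before the shock: 9877 - P = 6P - 8064 ⇒ 17941 = 7P ⇒ P = 2563, Q = 7314.
Since buyers pay the price plus the tax, the effective demand curve becomes Qd = 9240 - P.
Setting them equal: 9240 - P = 6P - 8064 → 17304 = 7P, so P = 2472 and Q = 6768.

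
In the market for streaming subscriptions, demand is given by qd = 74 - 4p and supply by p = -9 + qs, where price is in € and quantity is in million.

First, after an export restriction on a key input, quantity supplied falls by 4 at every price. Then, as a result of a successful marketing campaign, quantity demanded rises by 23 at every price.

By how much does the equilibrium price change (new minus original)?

+5.4

Before the shock: 74 - 4p = p + 9 ⇒ 65 = 5p ⇒ p = 13, q = 22.
After the shift, demand is qd = 97 - 4p and supply is qs = p + 5.
New equilibrium: 97 - 4p = p + 5 ⇒ 92 = 5p ⇒ p = 18.4, q = 23.4.
Δp = 18.4 − 13 = +5.4.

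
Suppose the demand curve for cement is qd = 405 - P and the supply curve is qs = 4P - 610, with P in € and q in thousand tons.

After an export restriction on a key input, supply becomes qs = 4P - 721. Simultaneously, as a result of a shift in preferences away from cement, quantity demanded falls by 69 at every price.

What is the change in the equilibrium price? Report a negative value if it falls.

+8.4

Solve the original market: 405 - P = 4P - 610, hence P = 203 and q = 202.
The shock moves the curves to qd = 336 - P and qs = 4P - 721.
New equilibrium: 336 - P = 4P - 721 ⇒ 1057 = 5P ⇒ P = 211.4, q = 124.6.
ΔP = 211.4 − 203 = +8.4.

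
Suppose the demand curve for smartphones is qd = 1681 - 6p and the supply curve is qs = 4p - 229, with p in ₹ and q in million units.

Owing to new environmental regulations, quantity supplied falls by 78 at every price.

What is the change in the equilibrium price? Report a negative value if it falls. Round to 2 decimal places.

Original equilibrium: 1681 - 6p = 4p - 229 gives 1910 = 10p, so p = 191 and q = 535.
After the shift, demand is qd = 1681 - 6p and supply is qs = 4p - 307.
Equate the new curves: 1681 - 6p = 4p - 307, giving 1988 = 10p, p = 198.8, q = 488.2.
Δp = 198.8 − 191 = +7.80.

+7.80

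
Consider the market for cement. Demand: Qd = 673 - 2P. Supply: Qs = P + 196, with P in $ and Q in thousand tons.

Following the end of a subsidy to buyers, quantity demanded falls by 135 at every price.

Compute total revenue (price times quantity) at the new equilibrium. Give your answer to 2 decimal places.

Initially, 673 - 2P = P + 196, so 477 = 3P and P = 159, Q = 355.
With the change applied: demand Qd = 538 - 2P, supply Qs = P + 196.
Clearing the new market: 538 - 2P = P + 196, so P = 114 and Q = 310.
New expenditure = 114 × 310 = 35340.00.

35340.00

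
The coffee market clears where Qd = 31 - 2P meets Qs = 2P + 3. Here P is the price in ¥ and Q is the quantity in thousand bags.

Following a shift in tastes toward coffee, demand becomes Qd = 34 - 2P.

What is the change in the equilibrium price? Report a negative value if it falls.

Original equilibrium: 31 - 2P = 2P + 3 gives 28 = 4P, so P = 7 and Q = 17.
The new curves are Qd = 34 - 2P (demand) and Qs = 2P + 3 (supply).
Clearing the new market: 34 - 2P = 2P + 3, so P = 7.75 and Q = 18.5.
ΔP = 7.75 − 7 = +0.75.

+0.75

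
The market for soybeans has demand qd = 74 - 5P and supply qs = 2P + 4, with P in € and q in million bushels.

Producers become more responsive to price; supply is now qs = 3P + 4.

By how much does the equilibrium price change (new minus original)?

-1.25

Solve the original market: 74 - 5P = 2P + 4, hence P = 10 and q = 24.
After the shift, demand is qd = 74 - 5P and supply is qs = 3P + 4.
Clearing the new market: 74 - 5P = 3P + 4, so P = 8.75 and q = 30.25.
ΔP = 8.75 − 10 = -1.25.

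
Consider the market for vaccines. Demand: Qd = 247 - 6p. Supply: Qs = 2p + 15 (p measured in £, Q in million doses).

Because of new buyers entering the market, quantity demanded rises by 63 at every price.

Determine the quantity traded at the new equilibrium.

88.75

Solve the original market: 247 - 6p = 2p + 15, hence p = 29 and Q = 73.
With the change applied: demand Qd = 310 - 6p, supply Qs = 2p + 15.
Clearing the new market: 310 - 6p = 2p + 15, so p = 36.875 and Q = 88.75.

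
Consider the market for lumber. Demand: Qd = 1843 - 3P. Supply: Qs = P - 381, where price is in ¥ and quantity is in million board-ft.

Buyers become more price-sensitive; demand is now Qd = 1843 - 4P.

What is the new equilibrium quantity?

63.8

Before the shock: 1843 - 3P = P - 381 ⇒ 2224 = 4P ⇒ P = 556, Q = 175.
The new curves are Qd = 1843 - 4P (demand) and Qs = P - 381 (supply).
New equilibrium: 1843 - 4P = P - 381 ⇒ 2224 = 5P ⇒ P = 444.8, Q = 63.8.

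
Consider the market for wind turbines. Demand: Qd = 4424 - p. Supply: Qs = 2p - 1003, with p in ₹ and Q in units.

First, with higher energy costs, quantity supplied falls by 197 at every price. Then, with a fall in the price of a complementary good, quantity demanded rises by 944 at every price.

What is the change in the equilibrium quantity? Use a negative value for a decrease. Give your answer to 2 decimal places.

Solve the original market: 4424 - p = 2p - 1003, hence p = 1809 and Q = 2615.
The shock moves the curves to Qd = 5368 - p and Qs = 2p - 1200.
Setting them equal: 5368 - p = 2p - 1200 → 6568 = 3p, so p = 6568/3 ≈ 2189.3333 and Q = 9536/3 ≈ 3178.6667.
ΔQ = 3178.6667 − 2615 = +563.67.

+563.67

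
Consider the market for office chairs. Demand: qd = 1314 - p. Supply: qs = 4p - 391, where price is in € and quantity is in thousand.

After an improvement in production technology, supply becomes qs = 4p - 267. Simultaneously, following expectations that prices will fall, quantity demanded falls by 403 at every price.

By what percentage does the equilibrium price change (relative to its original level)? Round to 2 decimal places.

-30.91

Initially, 1314 - p = 4p - 391, so 1705 = 5p and p = 341, q = 973.
The new curves are qd = 911 - p (demand) and qs = 4p - 267 (supply).
Equate the new curves: 911 - p = 4p - 267, giving 1178 = 5p, p = 235.6, q = 675.4.
%Δp = (235.6 − 341) / 341 × 100 = -30.91%.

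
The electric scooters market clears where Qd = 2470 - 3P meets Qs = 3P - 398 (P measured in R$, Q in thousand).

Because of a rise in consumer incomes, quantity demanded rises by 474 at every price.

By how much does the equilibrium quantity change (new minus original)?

+237

Solve the original market: 2470 - 3P = 3P - 398, hence P = 478 and Q = 1036.
With the change applied: demand Qd = 2944 - 3P, supply Qs = 3P - 398.
Equate the new curves: 2944 - 3P = 3P - 398, giving 3342 = 6P, P = 557, Q = 1273.
ΔQ = 1273 − 1036 = +237.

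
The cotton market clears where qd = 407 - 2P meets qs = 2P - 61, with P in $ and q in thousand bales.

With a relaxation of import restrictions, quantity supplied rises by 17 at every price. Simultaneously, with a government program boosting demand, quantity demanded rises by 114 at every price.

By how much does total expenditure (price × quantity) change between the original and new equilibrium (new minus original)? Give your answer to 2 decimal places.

+13447.13

Original equilibrium: 407 - 2P = 2P - 61 gives 468 = 4P, so P = 117 and q = 173.
With the change applied: demand qd = 521 - 2P, supply qs = 2P - 44.
Equate the new curves: 521 - 2P = 2P - 44, giving 565 = 4P, P = 141.25, q = 238.5.
Expenditure moves from 117×173 = 20241 to 141.25×238.5 = 33688.125; change = +13447.13.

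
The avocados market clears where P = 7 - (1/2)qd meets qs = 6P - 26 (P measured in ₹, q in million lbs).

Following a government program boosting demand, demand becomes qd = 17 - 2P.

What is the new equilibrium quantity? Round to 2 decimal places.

6.25

Original equilibrium: 14 - 2P = 6P - 26 gives 40 = 8P, so P = 5 and q = 4.
After the shift, demand is qd = 17 - 2P and supply is qs = 6P - 26.
Equate the new curves: 17 - 2P = 6P - 26, giving 43 = 8P, P = 5.375, q = 6.25.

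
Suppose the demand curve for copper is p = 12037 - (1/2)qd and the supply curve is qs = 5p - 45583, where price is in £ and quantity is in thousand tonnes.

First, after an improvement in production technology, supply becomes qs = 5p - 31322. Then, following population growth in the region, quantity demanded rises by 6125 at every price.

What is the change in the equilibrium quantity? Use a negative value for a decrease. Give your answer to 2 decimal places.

+8449.57

Solve the original market: 24074 - 2p = 5p - 45583, hence p = 9951 and q = 4172.
The new curves are qd = 30199 - 2p (demand) and qs = 5p - 31322 (supply).
Equate the new curves: 30199 - 2p = 5p - 31322, giving 61521 = 7p, p = 61521/7 ≈ 8788.7143, q = 88351/7 ≈ 12621.5714.
Δq = 12621.5714 − 4172 = +8449.57.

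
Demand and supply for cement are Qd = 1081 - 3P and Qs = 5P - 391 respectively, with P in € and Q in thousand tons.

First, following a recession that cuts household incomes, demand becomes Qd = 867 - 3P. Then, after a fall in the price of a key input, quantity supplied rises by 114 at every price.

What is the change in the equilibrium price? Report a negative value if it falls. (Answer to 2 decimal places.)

Initially, 1081 - 3P = 5P - 391, so 1472 = 8P and P = 184, Q = 529.
After the shift, demand is Qd = 867 - 3P and supply is Qs = 5P - 277.
Setting them equal: 867 - 3P = 5P - 277 → 1144 = 8P, so P = 143 and Q = 438.
ΔP = 143 − 184 = -41.00.

-41.00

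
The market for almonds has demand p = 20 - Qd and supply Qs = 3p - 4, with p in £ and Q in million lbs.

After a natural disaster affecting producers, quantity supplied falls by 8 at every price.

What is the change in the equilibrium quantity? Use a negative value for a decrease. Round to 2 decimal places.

-2.00

Before the shock: 20 - p = 3p - 4 ⇒ 24 = 4p ⇒ p = 6, Q = 14.
After the shift, demand is Qd = 20 - p and supply is Qs = 3p - 12.
Clearing the new market: 20 - p = 3p - 12, so p = 8 and Q = 12.
ΔQ = 12 − 14 = -2.00.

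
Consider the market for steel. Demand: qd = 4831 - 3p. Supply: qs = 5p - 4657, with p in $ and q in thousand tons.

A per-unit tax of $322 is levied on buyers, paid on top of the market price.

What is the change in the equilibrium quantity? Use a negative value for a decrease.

-603.75

Before the shock: 4831 - 3p = 5p - 4657 ⇒ 9488 = 8p ⇒ p = 1186, q = 1273.
Since buyers pay the price plus the tax, the effective demand curve becomes qd = 3865 - 3p.
New equilibrium: 3865 - 3p = 5p - 4657 ⇒ 8522 = 8p ⇒ p = 1065.25, q = 669.25.
Δq = 669.25 − 1273 = -603.75.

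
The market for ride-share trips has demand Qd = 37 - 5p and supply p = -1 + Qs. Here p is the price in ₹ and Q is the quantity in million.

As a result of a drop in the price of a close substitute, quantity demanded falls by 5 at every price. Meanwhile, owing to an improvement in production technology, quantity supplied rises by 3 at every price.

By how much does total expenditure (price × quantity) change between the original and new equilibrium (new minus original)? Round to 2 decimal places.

-1.56

Solve the original market: 37 - 5p = p + 1, hence p = 6 and Q = 7.
After the shift, demand is Qd = 32 - 5p and supply is Qs = p + 4.
Equate the new curves: 32 - 5p = p + 4, giving 28 = 6p, p = 14/3 ≈ 4.6667, Q = 26/3 ≈ 8.6667.
Expenditure moves from 6×7 = 42 to 4.6667×8.6667 = 40.4444; change = -1.56.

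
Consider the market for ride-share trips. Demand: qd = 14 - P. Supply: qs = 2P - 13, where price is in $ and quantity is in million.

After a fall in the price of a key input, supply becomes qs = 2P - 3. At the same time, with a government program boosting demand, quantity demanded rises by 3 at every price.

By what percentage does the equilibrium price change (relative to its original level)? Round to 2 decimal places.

-25.93

Initially, 14 - P = 2P - 13, so 27 = 3P and P = 9, q = 5.
After the shift, demand is qd = 17 - P and supply is qs = 2P - 3.
Equate the new curves: 17 - P = 2P - 3, giving 20 = 3P, P = 20/3 ≈ 6.6667, q = 31/3 ≈ 10.3333.
%ΔP = (6.6667 − 9) / 9 × 100 = -25.93%.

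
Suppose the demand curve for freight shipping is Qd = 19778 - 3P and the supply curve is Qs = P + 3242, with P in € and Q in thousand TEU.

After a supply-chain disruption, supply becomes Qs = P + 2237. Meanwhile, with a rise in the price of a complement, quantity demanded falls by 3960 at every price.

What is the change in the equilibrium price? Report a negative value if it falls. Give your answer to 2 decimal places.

Original equilibrium: 19778 - 3P = P + 3242 gives 16536 = 4P, so P = 4134 and Q = 7376.
The new curves are Qd = 15818 - 3P (demand) and Qs = P + 2237 (supply).
Equate the new curves: 15818 - 3P = P + 2237, giving 13581 = 4P, P = 3395.25, Q = 5632.25.
ΔP = 3395.25 − 4134 = -738.75.

-738.75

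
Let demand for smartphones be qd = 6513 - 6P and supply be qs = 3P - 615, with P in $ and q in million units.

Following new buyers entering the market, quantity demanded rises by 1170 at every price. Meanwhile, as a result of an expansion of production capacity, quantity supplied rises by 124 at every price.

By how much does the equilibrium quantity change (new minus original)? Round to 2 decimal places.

Solve the original market: 6513 - 6P = 3P - 615, hence P = 792 and q = 1761.
The shock moves the curves to qd = 7683 - 6P and qs = 3P - 491.
Equate the new curves: 7683 - 6P = 3P - 491, giving 8174 = 9P, P = 8174/9 ≈ 908.2222, q = 6701/3 ≈ 2233.6667.
Δq = 2233.6667 − 1761 = +472.67.

+472.67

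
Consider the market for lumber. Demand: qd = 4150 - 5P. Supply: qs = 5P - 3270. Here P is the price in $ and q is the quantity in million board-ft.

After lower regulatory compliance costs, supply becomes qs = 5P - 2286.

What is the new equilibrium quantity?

Initially, 4150 - 5P = 5P - 3270, so 7420 = 10P and P = 742, q = 440.
The shock moves the curves to qd = 4150 - 5P and qs = 5P - 2286.
Equate the new curves: 4150 - 5P = 5P - 2286, giving 6436 = 10P, P = 643.6, q = 932.

932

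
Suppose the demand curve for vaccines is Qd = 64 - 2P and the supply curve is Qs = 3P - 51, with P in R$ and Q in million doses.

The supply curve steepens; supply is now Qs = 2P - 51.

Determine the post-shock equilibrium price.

28.75

Original equilibrium: 64 - 2P = 3P - 51 gives 115 = 5P, so P = 23 and Q = 18.
After the shift, demand is Qd = 64 - 2P and supply is Qs = 2P - 51.
New equilibrium: 64 - 2P = 2P - 51 ⇒ 115 = 4P ⇒ P = 28.75, Q = 6.5.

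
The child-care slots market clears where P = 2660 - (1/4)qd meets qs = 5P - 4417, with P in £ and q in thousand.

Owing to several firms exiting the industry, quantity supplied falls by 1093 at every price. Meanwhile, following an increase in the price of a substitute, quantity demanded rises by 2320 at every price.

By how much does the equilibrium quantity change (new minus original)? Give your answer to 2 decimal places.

Original equilibrium: 10640 - 4P = 5P - 4417 gives 15057 = 9P, so P = 1673 and q = 3948.
The shock moves the curves to qd = 12960 - 4P and qs = 5P - 5510.
Clearing the new market: 12960 - 4P = 5P - 5510, so P = 18470/9 ≈ 2052.2222 and q = 42760/9 ≈ 4751.1111.
Δq = 4751.1111 − 3948 = +803.11.

+803.11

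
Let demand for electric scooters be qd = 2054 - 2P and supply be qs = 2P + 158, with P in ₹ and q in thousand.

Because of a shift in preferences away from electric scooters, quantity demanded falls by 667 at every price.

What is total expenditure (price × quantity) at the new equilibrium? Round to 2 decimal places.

237350.63

Solve the original market: 2054 - 2P = 2P + 158, hence P = 474 and q = 1106.
The shock moves the curves to qd = 1387 - 2P and qs = 2P + 158.
Setting them equal: 1387 - 2P = 2P + 158 → 1229 = 4P, so P = 307.25 and q = 772.5.
New expenditure = 307.25 × 772.5 = 237350.63.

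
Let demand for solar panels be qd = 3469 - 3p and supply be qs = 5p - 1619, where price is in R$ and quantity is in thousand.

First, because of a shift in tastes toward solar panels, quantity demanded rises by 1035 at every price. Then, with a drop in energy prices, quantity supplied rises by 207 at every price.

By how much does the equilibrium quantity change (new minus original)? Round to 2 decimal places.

+724.50

Before the shock: 3469 - 3p = 5p - 1619 ⇒ 5088 = 8p ⇒ p = 636, q = 1561.
The new curves are qd = 4504 - 3p (demand) and qs = 5p - 1412 (supply).
Equate the new curves: 4504 - 3p = 5p - 1412, giving 5916 = 8p, p = 739.5, q = 2285.5.
Δq = 2285.5 − 1561 = +724.50.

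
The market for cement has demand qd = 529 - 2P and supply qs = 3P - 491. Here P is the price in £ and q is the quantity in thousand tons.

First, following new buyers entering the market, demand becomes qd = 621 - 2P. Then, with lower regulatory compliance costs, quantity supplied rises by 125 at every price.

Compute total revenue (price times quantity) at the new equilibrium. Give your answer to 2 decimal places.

Initially, 529 - 2P = 3P - 491, so 1020 = 5P and P = 204, q = 121.
After the shift, demand is qd = 621 - 2P and supply is qs = 3P - 366.
Setting them equal: 621 - 2P = 3P - 366 → 987 = 5P, so P = 197.4 and q = 226.2.
New expenditure = 197.4 × 226.2 = 44651.88.

44651.88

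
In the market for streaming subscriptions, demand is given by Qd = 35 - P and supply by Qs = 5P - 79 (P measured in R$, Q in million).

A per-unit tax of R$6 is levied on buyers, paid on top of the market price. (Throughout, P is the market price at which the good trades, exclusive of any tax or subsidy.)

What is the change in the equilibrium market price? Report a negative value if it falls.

-1

Solve the original market: 35 - P = 5P - 79, hence P = 19 and Q = 16.
Since buyers pay the price plus the tax, the effective demand curve becomes Qd = 29 - P.
New equilibrium: 29 - P = 5P - 79 ⇒ 108 = 6P ⇒ P = 18, Q = 11.
ΔP = 18 − 19 = -1.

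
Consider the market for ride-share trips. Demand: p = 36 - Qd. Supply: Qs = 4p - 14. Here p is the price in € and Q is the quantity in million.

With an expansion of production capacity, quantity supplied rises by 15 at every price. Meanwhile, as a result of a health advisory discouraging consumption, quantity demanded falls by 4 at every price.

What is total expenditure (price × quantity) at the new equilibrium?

Initially, 36 - p = 4p - 14, so 50 = 5p and p = 10, Q = 26.
The shock moves the curves to Qd = 32 - p and Qs = 4p + 1.
Clearing the new market: 32 - p = 4p + 1, so p = 6.2 and Q = 25.8.
New expenditure = 6.2 × 25.8 = 159.96.

159.96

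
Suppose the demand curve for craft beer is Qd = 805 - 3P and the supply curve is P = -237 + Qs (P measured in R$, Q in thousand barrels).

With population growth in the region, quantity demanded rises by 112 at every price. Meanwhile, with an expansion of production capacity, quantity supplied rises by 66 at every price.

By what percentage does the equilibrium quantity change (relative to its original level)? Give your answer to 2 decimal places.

+20.45

Initially, 805 - 3P = P + 237, so 568 = 4P and P = 142, Q = 379.
The shock moves the curves to Qd = 917 - 3P and Qs = P + 303.
Clearing the new market: 917 - 3P = P + 303, so P = 153.5 and Q = 456.5.
%ΔQ = (456.5 − 379) / 379 × 100 = +20.45%.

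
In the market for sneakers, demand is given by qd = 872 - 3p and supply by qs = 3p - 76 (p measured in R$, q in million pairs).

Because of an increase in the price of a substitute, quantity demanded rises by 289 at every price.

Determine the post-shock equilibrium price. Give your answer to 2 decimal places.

206.17

Original equilibrium: 872 - 3p = 3p - 76 gives 948 = 6p, so p = 158 and q = 398.
After the shift, demand is qd = 1161 - 3p and supply is qs = 3p - 76.
New equilibrium: 1161 - 3p = 3p - 76 ⇒ 1237 = 6p ⇒ p = 1237/6 ≈ 206.1667, q = 542.5.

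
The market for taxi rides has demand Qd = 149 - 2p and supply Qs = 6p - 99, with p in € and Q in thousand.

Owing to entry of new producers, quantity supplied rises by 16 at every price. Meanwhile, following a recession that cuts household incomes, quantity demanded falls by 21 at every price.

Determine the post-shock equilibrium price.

Solve the original market: 149 - 2p = 6p - 99, hence p = 31 and Q = 87.
The new curves are Qd = 128 - 2p (demand) and Qs = 6p - 83 (supply).
Equate the new curves: 128 - 2p = 6p - 83, giving 211 = 8p, p = 26.375, Q = 75.25.

26.375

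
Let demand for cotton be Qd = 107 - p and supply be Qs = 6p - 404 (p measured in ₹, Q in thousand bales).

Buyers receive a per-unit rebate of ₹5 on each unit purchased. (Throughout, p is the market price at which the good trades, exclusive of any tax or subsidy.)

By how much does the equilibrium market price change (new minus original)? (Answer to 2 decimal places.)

+0.71

Solve the original market: 107 - p = 6p - 404, hence p = 73 and Q = 34.
Since buyers' out-of-pocket price is the market price minus the rebate, the effective demand curve becomes Qd = 112 - p.
New equilibrium: 112 - p = 6p - 404 ⇒ 516 = 7p ⇒ p = 516/7 ≈ 73.7143, Q = 268/7 ≈ 38.2857.
Δp = 73.7143 − 73 = +0.71.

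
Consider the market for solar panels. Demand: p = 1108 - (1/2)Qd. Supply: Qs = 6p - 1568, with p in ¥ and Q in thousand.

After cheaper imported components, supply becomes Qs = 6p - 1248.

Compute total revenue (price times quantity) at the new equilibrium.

Solve the original market: 2216 - 2p = 6p - 1568, hence p = 473 and Q = 1270.
After the shift, demand is Qd = 2216 - 2p and supply is Qs = 6p - 1248.
Clearing the new market: 2216 - 2p = 6p - 1248, so p = 433 and Q = 1350.
New expenditure = 433 × 1350 = 584550.

584550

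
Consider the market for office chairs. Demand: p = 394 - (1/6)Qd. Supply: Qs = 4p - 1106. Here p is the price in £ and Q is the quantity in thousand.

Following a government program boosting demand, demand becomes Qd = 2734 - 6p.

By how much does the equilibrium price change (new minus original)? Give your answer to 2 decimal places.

+37.00

Before the shock: 2364 - 6p = 4p - 1106 ⇒ 3470 = 10p ⇒ p = 347, Q = 282.
The new curves are Qd = 2734 - 6p (demand) and Qs = 4p - 1106 (supply).
Setting them equal: 2734 - 6p = 4p - 1106 → 3840 = 10p, so p = 384 and Q = 430.
Δp = 384 − 347 = +37.00.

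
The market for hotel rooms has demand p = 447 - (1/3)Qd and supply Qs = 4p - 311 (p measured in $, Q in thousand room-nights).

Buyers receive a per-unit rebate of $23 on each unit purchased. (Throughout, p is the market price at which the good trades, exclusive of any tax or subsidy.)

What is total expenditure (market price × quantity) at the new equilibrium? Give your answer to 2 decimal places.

Solve the original market: 1341 - 3p = 4p - 311, hence p = 236 and Q = 633.
Since buyers' out-of-pocket price is the market price minus the rebate, the effective demand curve becomes Qd = 1410 - 3p.
Equate the new curves: 1410 - 3p = 4p - 311, giving 1721 = 7p, p = 1721/7 ≈ 245.8571, Q = 4707/7 ≈ 672.4286.
New expenditure = 245.8571 × 672.4286 = 165321.37.

165321.37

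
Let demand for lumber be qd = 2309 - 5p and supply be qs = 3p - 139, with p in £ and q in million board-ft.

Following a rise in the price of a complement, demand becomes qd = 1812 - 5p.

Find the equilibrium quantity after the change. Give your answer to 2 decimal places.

592.63

Before the shock: 2309 - 5p = 3p - 139 ⇒ 2448 = 8p ⇒ p = 306, q = 779.
The shock moves the curves to qd = 1812 - 5p and qs = 3p - 139.
New equilibrium: 1812 - 5p = 3p - 139 ⇒ 1951 = 8p ⇒ p = 243.875, q = 592.625.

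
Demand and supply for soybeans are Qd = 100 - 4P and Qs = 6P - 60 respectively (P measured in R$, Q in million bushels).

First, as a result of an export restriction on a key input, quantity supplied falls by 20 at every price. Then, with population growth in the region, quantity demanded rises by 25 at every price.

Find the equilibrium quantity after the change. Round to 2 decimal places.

43.00

Solve the original market: 100 - 4P = 6P - 60, hence P = 16 and Q = 36.
After the shift, demand is Qd = 125 - 4P and supply is Qs = 6P - 80.
Clearing the new market: 125 - 4P = 6P - 80, so P = 20.5 and Q = 43.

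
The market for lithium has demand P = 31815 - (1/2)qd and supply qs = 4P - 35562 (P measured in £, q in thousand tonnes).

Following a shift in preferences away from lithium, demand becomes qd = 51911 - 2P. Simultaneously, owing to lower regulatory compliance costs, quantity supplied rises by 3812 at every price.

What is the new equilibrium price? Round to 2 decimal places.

Solve the original market: 63630 - 2P = 4P - 35562, hence P = 16532 and q = 30566.
The shock moves the curves to qd = 51911 - 2P and qs = 4P - 31750.
Setting them equal: 51911 - 2P = 4P - 31750 → 83661 = 6P, so P = 13943.5 and q = 24024.

13943.50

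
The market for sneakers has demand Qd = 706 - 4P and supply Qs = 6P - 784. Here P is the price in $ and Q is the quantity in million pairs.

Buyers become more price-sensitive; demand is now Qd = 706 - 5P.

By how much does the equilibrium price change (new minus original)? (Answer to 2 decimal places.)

-13.55

Before the shock: 706 - 4P = 6P - 784 ⇒ 1490 = 10P ⇒ P = 149, Q = 110.
After the shift, demand is Qd = 706 - 5P and supply is Qs = 6P - 784.
Clearing the new market: 706 - 5P = 6P - 784, so P = 1490/11 ≈ 135.4545 and Q = 316/11 ≈ 28.7273.
ΔP = 135.4545 − 149 = -13.55.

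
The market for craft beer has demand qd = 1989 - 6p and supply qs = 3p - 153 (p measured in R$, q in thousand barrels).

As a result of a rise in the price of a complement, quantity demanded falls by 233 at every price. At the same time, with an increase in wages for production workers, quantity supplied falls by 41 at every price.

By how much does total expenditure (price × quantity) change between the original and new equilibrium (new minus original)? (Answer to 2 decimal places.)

Solve the original market: 1989 - 6p = 3p - 153, hence p = 238 and q = 561.
After the shift, demand is qd = 1756 - 6p and supply is qs = 3p - 194.
New equilibrium: 1756 - 6p = 3p - 194 ⇒ 1950 = 9p ⇒ p = 650/3 ≈ 216.6667, q = 456.
Expenditure moves from 238×561 = 133518 to 216.6667×456 = 98800; change = -34718.00.

-34718.00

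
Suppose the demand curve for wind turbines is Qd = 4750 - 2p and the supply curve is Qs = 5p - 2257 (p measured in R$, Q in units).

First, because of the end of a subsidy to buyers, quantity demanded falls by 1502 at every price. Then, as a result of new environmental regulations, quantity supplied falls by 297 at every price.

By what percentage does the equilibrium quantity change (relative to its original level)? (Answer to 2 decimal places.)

Initially, 4750 - 2p = 5p - 2257, so 7007 = 7p and p = 1001, Q = 2748.
After the shift, demand is Qd = 3248 - 2p and supply is Qs = 5p - 2554.
Clearing the new market: 3248 - 2p = 5p - 2554, so p = 5802/7 ≈ 828.8571 and Q = 11132/7 ≈ 1590.2857.
%ΔQ = (1590.2857 − 2748) / 2748 × 100 = -42.13%.

-42.13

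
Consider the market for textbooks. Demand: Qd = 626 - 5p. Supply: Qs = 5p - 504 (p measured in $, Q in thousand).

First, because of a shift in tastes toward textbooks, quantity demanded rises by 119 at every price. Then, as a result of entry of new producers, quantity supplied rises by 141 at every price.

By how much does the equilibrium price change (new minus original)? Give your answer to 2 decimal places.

-2.20

Original equilibrium: 626 - 5p = 5p - 504 gives 1130 = 10p, so p = 113 and Q = 61.
The new curves are Qd = 745 - 5p (demand) and Qs = 5p - 363 (supply).
Equate the new curves: 745 - 5p = 5p - 363, giving 1108 = 10p, p = 110.8, Q = 191.
Δp = 110.8 − 113 = -2.20.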